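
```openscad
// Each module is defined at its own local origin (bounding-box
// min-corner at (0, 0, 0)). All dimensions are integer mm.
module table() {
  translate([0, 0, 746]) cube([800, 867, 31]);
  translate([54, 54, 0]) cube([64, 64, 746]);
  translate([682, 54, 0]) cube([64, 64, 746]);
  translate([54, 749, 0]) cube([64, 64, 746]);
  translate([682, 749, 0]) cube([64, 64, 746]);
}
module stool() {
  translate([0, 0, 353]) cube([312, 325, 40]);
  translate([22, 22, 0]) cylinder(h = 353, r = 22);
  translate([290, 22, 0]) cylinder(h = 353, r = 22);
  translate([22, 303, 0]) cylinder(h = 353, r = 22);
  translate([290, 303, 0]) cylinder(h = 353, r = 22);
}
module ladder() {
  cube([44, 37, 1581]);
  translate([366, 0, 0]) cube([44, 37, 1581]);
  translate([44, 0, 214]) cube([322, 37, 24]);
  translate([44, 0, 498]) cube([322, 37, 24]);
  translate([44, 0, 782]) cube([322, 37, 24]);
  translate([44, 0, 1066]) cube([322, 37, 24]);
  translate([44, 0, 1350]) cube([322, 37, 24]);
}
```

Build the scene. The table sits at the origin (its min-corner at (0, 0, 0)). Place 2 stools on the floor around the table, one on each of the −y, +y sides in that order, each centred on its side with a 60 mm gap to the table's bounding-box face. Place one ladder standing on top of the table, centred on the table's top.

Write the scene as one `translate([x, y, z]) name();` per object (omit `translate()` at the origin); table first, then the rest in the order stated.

table();
translate([244, -385, 0]) stool();
translate([244, 927, 0]) stool();
translate([195, 415, 777]) ladder();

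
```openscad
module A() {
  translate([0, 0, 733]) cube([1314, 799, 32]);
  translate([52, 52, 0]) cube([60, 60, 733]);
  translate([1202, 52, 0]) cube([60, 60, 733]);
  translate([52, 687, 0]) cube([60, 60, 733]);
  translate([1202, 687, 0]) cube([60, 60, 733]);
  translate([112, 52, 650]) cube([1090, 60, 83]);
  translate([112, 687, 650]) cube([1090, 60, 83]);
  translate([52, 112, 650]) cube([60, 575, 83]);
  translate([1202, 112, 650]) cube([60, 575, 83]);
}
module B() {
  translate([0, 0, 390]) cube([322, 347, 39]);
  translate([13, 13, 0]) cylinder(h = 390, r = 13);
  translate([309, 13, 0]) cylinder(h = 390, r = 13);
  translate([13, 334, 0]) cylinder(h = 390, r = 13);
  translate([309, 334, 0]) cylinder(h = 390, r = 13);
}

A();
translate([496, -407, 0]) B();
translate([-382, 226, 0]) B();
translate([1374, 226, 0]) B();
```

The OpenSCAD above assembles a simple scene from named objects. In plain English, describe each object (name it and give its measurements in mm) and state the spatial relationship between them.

A is a rectangular dining table. The top is 1314×799×32 mm with its upper surface at z = 765 mm. It stands on four 60×60 mm square legs, each inset 52 mm from the nearest pair of top edges, running from the floor to the underside of the top. Four apron rails, 60 mm thick and 83 mm tall, run between adjacent legs with their top edges flush with the underside of the top and their outer faces flush with the legs' outer faces.

B is a simple wooden stool: a rectangular seat 322 mm (x) by 347 mm (y), 39 mm thick, top face at z = 429 mm, on four round legs, each 26 mm in diameter. The legs rest on z = 0, each leg's axis is inset half a diameter from the nearest pair of seat edges (so the leg's bounding box is flush with the corner).

Three stools sit around the table at the −y, −x, +x sides.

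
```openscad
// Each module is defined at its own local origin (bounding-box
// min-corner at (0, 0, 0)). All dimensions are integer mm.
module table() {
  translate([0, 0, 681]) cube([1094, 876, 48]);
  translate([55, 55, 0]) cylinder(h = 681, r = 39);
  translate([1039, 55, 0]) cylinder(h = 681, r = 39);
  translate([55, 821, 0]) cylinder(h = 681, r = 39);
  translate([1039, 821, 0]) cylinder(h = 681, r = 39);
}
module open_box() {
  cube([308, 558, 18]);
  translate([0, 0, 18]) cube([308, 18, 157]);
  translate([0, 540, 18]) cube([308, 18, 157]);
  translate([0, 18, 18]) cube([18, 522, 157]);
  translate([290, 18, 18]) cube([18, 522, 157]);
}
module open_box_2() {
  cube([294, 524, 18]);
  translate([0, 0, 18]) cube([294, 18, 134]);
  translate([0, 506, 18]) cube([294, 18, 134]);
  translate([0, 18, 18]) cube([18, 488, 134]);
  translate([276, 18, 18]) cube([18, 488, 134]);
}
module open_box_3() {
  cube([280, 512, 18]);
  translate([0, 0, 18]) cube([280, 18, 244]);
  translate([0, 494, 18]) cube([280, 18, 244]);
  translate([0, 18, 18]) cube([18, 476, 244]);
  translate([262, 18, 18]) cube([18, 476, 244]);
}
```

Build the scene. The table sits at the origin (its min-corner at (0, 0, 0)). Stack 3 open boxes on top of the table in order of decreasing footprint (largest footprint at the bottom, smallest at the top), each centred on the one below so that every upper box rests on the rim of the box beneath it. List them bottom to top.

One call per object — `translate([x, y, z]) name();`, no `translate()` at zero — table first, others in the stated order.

table();
translate([393, 159, 729]) open_box();
translate([400, 176, 904]) open_box_2();
translate([407, 182, 1056]) open_box_3();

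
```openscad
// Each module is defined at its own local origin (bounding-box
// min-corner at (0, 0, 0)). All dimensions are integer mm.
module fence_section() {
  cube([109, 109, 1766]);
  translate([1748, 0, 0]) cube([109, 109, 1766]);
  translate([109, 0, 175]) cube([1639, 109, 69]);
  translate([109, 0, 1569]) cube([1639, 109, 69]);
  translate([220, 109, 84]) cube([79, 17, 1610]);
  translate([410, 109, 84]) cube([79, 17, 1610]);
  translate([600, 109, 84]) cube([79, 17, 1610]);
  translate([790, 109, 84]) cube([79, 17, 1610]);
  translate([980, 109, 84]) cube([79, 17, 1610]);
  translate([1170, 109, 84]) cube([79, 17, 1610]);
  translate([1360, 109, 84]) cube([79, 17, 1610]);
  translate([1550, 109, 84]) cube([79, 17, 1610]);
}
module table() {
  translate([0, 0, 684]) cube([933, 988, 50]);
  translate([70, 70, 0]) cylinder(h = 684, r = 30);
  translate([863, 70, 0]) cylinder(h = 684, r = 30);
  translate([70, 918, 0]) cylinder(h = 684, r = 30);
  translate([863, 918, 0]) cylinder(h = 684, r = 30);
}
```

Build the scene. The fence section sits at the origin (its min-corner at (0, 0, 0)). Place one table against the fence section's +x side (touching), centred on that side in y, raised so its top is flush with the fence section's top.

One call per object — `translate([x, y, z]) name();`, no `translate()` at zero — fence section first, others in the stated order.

fence_section();
translate([1857, -431, 1032]) table();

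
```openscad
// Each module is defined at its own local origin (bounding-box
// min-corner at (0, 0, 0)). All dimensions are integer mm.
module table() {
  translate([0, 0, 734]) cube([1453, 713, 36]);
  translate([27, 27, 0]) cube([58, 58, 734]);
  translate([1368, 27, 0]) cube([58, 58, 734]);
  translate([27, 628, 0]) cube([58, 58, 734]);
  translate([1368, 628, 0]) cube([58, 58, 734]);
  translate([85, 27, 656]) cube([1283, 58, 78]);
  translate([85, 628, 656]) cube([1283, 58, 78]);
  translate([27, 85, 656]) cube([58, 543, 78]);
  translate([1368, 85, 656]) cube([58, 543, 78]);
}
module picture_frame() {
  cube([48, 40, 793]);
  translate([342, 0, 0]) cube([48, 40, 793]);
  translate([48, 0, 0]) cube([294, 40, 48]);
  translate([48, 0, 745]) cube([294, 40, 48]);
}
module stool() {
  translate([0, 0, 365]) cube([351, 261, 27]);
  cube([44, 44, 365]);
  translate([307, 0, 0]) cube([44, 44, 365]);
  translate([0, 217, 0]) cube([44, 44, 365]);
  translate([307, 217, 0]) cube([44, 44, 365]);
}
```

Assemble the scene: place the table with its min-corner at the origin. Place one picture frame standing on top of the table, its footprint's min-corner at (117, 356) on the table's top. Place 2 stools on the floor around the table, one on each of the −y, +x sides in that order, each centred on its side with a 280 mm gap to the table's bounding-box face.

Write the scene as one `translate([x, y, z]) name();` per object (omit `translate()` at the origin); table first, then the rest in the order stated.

table();
translate([117, 356, 770]) picture_frame();
translate([551, -541, 0]) stool();
translate([1733, 226, 0]) stool();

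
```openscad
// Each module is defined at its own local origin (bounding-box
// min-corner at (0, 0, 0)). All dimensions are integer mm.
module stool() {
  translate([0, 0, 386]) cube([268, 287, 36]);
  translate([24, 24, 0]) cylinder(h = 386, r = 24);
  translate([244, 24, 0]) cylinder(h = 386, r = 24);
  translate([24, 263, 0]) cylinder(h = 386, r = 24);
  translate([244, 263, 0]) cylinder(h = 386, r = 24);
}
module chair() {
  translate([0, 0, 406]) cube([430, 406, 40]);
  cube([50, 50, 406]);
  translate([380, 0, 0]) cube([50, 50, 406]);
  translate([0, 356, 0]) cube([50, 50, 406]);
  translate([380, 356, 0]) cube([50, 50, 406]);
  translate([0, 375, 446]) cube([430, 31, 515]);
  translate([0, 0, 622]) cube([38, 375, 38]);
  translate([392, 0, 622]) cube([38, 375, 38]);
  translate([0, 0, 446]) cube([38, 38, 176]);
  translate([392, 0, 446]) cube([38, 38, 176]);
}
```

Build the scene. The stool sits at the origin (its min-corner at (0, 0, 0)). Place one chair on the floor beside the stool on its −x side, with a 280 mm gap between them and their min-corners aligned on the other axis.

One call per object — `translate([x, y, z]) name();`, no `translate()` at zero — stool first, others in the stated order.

stool();
translate([-710, 0, 0]) chair();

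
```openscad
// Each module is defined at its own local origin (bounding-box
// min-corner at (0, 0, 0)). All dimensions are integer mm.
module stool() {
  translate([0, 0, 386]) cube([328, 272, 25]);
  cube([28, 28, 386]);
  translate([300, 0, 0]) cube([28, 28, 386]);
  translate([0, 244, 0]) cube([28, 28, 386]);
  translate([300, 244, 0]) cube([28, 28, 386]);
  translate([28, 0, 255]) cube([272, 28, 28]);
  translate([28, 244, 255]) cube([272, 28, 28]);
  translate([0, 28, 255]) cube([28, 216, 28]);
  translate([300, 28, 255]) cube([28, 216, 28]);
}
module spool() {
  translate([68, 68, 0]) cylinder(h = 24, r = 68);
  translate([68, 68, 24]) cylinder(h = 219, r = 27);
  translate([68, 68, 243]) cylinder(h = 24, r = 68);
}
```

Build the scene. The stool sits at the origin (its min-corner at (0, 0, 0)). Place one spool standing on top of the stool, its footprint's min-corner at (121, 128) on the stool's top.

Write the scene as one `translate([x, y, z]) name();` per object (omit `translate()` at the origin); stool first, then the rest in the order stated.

stool();
translate([121, 128, 411]) spool();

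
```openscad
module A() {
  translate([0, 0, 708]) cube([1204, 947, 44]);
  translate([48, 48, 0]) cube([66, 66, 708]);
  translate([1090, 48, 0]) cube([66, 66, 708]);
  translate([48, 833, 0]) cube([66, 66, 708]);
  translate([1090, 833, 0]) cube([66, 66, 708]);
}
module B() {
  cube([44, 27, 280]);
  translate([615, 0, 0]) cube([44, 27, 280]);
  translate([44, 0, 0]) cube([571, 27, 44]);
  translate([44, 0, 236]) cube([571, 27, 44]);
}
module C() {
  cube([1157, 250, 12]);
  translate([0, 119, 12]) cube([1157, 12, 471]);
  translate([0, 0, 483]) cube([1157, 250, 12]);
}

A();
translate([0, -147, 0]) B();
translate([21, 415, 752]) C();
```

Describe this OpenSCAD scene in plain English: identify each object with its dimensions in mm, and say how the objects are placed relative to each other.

A is a rectangular dining table. The top is 1204×947×44 mm with its upper surface at z = 752 mm. It stands on four 66×66 mm square legs, each inset 48 mm from the nearest pair of top edges, running from the floor to the underside of the top.

B is a picture frame with a 571×192 mm rectangular opening (x by z) and a uniform 44 mm border on every side. Frame depth is 27 mm along y. It is built from two vertical stiles running the full outside height and two horizontal rails spanning the gap between the stiles.

C is an I-beam lying along x, 1157 mm long. Overall section height 495 mm. Two flanges 250 mm wide (y) and 12 mm thick, one on the floor and one at the top; a web 12 mm thick runs between them, centred on the flange width.

The picture frame is on the floor beside the table on its −y side. The I-beam is on top of the table.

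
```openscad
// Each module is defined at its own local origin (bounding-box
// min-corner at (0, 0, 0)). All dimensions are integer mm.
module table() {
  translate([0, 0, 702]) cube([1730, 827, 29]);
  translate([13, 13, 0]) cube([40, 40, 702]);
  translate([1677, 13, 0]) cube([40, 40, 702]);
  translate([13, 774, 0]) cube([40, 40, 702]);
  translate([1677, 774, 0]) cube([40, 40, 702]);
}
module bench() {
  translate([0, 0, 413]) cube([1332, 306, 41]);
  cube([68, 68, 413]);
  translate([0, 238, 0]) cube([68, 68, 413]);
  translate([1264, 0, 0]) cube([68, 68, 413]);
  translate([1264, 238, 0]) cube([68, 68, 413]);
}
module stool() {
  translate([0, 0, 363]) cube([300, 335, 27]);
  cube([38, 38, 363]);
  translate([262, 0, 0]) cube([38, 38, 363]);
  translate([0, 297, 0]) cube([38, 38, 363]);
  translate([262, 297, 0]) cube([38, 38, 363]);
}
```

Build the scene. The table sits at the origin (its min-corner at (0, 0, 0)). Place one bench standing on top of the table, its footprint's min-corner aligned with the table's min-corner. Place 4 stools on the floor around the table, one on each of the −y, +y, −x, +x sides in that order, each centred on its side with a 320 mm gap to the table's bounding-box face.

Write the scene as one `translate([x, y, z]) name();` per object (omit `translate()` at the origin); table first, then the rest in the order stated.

table();
translate([0, 0, 731]) bench();
translate([715, -655, 0]) stool();
translate([715, 1147, 0]) stool();
translate([-620, 246, 0]) stool();
translate([2050, 246, 0]) stool();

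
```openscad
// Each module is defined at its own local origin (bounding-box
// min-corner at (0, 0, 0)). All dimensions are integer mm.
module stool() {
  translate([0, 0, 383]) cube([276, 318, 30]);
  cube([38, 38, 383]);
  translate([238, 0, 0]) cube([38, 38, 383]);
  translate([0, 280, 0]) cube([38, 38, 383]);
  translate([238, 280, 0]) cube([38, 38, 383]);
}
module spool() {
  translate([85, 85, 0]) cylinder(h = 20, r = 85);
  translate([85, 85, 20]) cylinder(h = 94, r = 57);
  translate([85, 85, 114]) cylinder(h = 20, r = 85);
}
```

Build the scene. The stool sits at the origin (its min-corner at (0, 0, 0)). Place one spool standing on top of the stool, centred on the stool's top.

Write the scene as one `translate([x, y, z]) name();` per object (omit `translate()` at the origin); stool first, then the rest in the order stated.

stool();
translate([53, 74, 413]) spool();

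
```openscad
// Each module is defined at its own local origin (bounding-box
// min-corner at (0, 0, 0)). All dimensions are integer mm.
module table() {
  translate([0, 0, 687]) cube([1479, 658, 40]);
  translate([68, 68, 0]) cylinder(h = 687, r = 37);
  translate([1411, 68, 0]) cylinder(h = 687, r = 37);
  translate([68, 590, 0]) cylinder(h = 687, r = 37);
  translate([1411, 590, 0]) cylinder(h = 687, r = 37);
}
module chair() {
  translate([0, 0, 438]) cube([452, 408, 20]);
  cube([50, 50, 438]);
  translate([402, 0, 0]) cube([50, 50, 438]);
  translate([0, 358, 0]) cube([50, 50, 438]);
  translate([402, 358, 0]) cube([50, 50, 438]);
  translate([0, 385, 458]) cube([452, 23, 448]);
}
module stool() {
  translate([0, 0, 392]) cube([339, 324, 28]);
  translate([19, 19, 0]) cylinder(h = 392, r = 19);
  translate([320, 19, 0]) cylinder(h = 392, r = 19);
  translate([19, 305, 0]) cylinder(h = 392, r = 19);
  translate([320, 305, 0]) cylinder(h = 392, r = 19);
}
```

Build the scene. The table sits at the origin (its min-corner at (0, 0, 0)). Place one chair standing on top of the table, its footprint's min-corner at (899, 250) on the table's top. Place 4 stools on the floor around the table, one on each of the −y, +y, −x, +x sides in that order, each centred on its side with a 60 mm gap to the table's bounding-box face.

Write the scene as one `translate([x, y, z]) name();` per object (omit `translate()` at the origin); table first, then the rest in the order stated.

table();
translate([899, 250, 727]) chair();
translate([570, -384, 0]) stool();
translate([570, 718, 0]) stool();
translate([-399, 167, 0]) stool();
translate([1539, 167, 0]) stool();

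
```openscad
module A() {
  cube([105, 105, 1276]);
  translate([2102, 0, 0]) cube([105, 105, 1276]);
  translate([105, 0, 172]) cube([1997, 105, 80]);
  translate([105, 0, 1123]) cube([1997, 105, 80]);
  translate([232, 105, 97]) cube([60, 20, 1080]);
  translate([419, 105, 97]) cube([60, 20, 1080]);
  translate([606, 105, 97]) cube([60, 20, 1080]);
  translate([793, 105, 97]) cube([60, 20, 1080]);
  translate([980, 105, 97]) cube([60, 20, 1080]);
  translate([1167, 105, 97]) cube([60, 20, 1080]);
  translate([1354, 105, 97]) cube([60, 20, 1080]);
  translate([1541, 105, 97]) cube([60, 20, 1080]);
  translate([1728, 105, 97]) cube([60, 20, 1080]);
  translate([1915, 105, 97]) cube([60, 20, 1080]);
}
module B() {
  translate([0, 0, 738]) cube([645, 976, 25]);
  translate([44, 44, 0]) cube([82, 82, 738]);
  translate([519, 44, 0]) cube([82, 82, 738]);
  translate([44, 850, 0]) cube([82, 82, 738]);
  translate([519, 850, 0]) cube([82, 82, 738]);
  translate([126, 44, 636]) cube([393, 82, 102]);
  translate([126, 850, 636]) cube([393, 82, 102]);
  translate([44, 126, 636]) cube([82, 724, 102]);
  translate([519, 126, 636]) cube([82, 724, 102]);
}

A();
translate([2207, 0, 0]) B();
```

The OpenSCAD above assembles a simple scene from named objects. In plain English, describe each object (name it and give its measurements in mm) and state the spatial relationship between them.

A is a fence section. Two 105×105 mm posts, 1276 mm tall, stand on the floor with a clear span of 1997 mm between their inner faces. Two horizontal rails of 105×80 mm section span the gap between the posts with their undersides at z = 172 mm and z = 1123 mm, flush with the posts' −y face. 10 pickets, each 60 mm wide, 20 mm thick and 1080 mm tall, are fixed to the +y face of the rails with their bottoms at z = 97 mm, evenly spaced across the span with equal gaps (rounded down to the nearest mm) at the −x end and between each pair — any rounding remainder accumulates at the +x end.

B is a table: top 645 mm (x) × 976 mm (y), 25 mm thick, upper face at z = 763 mm, on four 82×82 mm square legs, each inset 44 mm from the nearest pair of top edges, running from z = 0 to the bottom of the top. Four apron rails, 82 mm thick and 102 mm tall, run between adjacent legs with their top edges flush with the underside of the top and their outer faces flush with the legs' outer faces.

The table is against the fence section's +x side, with their −y faces flush.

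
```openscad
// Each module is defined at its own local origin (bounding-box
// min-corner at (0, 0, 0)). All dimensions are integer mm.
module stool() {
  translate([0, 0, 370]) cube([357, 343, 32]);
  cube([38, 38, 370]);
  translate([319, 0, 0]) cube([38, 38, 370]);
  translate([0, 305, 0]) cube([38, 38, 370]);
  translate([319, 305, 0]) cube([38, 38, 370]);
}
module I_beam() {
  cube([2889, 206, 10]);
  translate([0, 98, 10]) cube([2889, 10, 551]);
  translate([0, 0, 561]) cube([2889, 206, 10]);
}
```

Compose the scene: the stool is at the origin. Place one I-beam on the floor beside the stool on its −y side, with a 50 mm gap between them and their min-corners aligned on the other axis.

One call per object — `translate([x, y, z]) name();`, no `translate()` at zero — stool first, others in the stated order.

stool();
translate([0, -256, 0]) I_beam();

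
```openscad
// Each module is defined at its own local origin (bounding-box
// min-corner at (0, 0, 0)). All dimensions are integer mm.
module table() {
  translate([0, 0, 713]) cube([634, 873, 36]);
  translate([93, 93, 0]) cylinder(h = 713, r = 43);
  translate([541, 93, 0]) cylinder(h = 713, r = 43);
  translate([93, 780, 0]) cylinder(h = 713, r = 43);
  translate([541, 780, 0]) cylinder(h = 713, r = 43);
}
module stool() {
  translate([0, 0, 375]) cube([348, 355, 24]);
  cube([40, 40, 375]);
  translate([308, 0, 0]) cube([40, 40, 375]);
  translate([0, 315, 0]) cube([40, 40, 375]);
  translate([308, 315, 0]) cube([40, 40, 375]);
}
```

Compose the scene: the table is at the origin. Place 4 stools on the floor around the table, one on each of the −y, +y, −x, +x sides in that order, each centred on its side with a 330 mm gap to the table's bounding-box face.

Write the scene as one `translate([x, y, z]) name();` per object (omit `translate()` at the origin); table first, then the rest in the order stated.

table();
translate([143, -685, 0]) stool();
translate([143, 1203, 0]) stool();
translate([-678, 259, 0]) stool();
translate([964, 259, 0]) stool();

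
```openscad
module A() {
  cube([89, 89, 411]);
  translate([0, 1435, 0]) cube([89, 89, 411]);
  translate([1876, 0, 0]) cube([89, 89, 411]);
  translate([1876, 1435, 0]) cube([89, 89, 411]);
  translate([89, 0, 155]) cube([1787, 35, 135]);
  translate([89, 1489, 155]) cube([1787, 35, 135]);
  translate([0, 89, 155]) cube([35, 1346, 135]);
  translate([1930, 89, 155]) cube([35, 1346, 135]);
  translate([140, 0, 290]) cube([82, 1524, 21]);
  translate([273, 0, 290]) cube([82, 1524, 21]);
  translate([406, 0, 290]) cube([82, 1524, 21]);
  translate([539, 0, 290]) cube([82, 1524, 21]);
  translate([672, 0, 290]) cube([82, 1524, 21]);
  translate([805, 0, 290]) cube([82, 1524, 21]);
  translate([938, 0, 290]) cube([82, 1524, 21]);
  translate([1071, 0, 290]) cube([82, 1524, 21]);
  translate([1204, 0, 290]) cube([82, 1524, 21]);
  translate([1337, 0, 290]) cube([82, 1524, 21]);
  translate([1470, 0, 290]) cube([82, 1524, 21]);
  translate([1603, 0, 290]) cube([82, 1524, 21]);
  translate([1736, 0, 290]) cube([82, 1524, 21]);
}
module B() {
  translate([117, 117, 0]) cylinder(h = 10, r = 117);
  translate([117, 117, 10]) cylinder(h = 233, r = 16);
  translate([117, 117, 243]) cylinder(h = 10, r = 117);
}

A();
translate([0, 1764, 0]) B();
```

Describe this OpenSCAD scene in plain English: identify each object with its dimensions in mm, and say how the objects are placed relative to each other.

A is a bed frame 1965 mm long (x) by 1524 mm wide (y). Four 89×89 mm corner posts, 411 mm tall, at the corners of the footprint. Four rails of 35 mm thickness and 135 mm height run between adjacent posts with their undersides at z = 155 mm, their outer faces flush with the outside of the frame (the two x-running rails run between the posts' inner faces; the two y-running rails run between the posts' inner faces). 13 slats, each 82 mm wide (x) and 21 mm thick, lie across the top of the two x-running rails, running the full 1524 mm width of the frame in y; the slats are evenly spaced along x between the inner faces of the end posts with equal gaps (rounded down to the nearest mm) at the −x end and between each pair — any rounding remainder accumulates at the +x end.

B is a spool: two coaxial disc flanges of radius 117 mm and thickness 10 mm, joined by a core cylinder of radius 16 mm and height 233 mm. The lower flange rests on z = 0 and the three cylinders share a vertical axis.

The spool is on the floor beside the bed frame on its +y side.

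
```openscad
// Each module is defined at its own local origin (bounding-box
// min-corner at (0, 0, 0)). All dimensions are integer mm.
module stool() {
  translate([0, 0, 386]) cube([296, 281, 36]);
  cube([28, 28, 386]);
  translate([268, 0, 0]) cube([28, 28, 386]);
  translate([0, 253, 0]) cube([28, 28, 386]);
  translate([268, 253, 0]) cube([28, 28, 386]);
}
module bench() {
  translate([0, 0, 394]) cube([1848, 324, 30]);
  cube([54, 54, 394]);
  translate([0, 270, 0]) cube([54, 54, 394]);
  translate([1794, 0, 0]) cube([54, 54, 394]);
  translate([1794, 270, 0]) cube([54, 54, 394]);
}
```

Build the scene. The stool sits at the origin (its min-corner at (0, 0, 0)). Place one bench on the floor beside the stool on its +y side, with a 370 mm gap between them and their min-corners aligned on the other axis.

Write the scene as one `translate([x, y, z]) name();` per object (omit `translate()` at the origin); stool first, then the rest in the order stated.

stool();
translate([0, 651, 0]) bench();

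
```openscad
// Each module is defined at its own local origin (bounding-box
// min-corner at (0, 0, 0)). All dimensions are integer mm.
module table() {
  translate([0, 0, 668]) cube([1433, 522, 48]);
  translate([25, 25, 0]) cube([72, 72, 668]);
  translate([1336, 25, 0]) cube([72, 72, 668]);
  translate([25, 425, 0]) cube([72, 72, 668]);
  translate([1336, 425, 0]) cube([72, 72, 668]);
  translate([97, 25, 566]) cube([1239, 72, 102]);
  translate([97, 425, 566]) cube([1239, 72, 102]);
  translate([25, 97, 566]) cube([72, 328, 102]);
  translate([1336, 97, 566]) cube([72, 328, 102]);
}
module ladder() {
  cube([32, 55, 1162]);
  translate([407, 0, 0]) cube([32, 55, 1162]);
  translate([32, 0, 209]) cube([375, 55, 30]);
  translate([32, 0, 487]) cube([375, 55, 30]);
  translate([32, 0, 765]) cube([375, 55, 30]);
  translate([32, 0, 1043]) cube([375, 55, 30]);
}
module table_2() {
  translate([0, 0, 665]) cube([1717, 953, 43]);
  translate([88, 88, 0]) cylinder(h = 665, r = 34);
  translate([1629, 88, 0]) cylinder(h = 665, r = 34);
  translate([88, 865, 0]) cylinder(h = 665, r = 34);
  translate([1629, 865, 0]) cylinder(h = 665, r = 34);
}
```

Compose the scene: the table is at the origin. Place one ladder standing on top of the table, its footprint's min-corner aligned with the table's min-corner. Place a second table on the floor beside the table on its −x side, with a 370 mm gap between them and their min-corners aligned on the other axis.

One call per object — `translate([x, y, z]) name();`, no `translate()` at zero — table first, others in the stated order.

table();
translate([0, 0, 716]) ladder();
translate([-2087, 0, 0]) table_2();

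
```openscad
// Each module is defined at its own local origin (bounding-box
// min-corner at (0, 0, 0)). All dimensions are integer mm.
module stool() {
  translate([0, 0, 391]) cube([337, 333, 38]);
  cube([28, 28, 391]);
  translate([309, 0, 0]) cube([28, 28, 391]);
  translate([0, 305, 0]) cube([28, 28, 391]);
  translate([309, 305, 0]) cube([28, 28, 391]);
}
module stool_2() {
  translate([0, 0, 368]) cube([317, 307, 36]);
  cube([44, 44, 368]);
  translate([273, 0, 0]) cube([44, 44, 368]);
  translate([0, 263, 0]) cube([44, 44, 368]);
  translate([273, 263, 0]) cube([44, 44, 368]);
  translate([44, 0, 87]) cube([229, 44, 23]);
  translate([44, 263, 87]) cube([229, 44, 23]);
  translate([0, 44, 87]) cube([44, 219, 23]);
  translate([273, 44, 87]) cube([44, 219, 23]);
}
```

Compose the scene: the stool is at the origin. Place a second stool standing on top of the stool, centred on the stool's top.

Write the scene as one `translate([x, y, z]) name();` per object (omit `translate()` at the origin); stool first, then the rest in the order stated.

stool();
translate([10, 13, 429]) stool_2();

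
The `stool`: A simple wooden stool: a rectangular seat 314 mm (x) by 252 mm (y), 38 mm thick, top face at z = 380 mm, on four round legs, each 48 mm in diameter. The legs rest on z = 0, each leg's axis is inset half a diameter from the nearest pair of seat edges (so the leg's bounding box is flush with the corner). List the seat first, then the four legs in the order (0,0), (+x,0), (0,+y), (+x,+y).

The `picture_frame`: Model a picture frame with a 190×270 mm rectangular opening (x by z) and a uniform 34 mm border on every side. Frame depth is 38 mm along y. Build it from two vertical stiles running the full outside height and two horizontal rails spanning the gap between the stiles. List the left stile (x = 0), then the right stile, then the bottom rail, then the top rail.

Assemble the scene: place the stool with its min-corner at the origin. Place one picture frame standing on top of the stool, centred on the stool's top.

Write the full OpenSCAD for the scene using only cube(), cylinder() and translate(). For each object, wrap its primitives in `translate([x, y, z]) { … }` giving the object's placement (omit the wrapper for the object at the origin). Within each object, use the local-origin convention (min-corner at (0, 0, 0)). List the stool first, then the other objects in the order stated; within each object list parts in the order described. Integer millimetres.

translate([0, 0, 342]) cube([314, 252, 38]);
translate([24, 24, 0]) cylinder(h = 342, r = 24);
translate([290, 24, 0]) cylinder(h = 342, r = 24);
translate([24, 228, 0]) cylinder(h = 342, r = 24);
translate([290, 228, 0]) cylinder(h = 342, r = 24);
translate([28, 107, 380]) {
  cube([34, 38, 338]);
  translate([224, 0, 0]) cube([34, 38, 338]);
  translate([34, 0, 0]) cube([190, 38, 34]);
  translate([34, 0, 304]) cube([190, 38, 34]);
}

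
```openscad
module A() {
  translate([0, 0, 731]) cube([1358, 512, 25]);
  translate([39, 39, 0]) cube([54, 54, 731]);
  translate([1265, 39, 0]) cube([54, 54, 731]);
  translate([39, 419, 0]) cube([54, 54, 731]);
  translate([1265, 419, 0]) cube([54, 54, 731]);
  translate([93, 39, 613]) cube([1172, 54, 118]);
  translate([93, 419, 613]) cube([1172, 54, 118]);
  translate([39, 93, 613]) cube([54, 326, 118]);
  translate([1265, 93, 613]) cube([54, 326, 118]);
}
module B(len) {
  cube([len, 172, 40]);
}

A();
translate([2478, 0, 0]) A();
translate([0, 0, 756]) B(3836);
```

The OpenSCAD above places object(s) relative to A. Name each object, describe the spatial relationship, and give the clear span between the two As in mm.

Second table starts at x = 2478; first ends at x = 1358; clear span = 2478 − 1358 = 1120 mm.

A is a table. B is a beam. A beam spans the tops of two tables. The clear span between the two tables is 1120 mm.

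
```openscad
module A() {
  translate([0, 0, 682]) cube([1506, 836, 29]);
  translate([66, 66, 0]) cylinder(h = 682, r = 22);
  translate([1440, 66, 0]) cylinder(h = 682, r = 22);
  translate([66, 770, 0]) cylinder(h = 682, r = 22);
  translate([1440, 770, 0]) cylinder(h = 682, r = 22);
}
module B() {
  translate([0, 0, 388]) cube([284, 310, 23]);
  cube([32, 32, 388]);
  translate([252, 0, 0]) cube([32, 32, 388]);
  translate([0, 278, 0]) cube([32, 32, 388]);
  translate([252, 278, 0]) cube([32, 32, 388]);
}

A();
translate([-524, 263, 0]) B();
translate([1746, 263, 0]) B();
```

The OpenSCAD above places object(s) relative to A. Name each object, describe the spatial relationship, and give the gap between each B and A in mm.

A is a table. B is a stool. Two stools sit around the table at the −x, +x sides. The gap between each stool and the table is 240 mm.

Each stool's nearest face is 240 mm from the table's bounding box.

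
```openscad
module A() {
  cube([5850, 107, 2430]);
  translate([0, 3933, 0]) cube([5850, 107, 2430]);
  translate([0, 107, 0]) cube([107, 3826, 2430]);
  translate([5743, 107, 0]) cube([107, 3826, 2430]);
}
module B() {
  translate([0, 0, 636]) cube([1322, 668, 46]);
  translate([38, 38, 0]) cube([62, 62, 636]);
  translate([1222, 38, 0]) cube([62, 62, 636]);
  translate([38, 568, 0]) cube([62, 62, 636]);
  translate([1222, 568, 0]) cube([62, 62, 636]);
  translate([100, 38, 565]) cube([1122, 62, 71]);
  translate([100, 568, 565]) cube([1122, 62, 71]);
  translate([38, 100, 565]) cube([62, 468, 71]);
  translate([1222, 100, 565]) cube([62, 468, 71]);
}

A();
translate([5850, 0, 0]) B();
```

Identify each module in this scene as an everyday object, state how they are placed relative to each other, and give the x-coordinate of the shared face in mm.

A is a house frame. B is a table. The table is against the house frame's +x side, with their −y faces flush. The x-coordinate of the shared face is 5850 mm.

The house frame's +x face and the table's −x face are both at x = 5850 mm.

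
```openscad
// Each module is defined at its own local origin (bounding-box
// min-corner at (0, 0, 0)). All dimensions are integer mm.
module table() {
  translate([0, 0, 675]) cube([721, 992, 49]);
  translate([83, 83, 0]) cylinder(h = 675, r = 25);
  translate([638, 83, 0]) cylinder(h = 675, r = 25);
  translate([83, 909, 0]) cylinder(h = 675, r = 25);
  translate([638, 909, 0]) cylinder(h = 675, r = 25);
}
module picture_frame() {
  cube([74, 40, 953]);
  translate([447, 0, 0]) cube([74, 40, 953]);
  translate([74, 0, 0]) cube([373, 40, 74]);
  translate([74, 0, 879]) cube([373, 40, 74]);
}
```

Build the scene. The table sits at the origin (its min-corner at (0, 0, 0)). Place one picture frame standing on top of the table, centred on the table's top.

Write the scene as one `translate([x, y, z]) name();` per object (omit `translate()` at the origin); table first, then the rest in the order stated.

table();
translate([100, 476, 724]) picture_frame();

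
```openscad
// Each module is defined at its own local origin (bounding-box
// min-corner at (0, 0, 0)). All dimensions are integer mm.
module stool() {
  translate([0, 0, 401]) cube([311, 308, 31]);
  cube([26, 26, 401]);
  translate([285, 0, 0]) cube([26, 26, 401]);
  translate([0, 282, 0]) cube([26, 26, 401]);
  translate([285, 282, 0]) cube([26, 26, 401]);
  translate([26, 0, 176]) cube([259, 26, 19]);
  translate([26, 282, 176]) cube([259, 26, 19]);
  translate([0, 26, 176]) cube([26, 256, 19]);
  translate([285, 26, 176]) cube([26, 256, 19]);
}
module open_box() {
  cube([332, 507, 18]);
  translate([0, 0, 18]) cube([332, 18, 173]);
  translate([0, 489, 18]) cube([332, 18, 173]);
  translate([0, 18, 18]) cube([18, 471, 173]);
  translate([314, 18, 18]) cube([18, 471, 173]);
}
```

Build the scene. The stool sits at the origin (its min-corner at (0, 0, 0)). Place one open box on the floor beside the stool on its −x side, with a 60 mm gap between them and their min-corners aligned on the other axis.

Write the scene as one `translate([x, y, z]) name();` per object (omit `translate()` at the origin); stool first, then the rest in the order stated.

stool();
translate([-392, 0, 0]) open_box();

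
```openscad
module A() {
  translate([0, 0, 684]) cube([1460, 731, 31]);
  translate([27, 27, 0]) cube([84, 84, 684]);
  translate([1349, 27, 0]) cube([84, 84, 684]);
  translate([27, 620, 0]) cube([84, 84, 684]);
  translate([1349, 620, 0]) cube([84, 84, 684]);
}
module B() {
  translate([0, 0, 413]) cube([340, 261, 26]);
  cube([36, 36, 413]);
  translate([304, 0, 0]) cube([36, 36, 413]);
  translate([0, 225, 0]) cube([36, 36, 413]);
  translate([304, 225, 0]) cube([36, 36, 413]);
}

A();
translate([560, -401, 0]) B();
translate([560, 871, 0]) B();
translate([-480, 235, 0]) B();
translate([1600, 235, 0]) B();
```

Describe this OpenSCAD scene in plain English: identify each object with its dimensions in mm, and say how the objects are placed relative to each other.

A is a table with a 1460×731 mm rectangular top, 31 mm thick, top surface at z = 715 mm, supported by four 84×84 mm square legs, each inset 27 mm from the nearest pair of top edges, running from the floor.

B is a four-legged stool. The seat is a 340×261×26 mm slab whose top surface is at z = 439 mm; four square legs, each 36×36 mm in cross-section, run from the floor (z = 0) to the underside of the seat, each flush with a corner of the seat.

Four stools sit around the table at the −y, +y, −x, +x sides.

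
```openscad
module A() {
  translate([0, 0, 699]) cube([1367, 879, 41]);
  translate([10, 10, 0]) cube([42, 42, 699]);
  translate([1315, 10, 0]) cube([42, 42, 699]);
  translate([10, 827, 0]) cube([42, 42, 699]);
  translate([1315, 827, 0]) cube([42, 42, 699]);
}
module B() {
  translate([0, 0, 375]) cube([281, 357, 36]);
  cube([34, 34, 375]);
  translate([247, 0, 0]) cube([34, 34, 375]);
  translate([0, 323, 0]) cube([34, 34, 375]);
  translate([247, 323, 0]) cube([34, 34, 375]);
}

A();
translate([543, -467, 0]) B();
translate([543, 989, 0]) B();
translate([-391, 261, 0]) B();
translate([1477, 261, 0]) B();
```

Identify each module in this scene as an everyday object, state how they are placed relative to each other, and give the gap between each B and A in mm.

A is a table. B is a stool. Four stools sit around the table at the −y, +y, −x, +x sides. The gap between each stool and the table is 110 mm.

Each stool's nearest face is 110 mm from the table's bounding box.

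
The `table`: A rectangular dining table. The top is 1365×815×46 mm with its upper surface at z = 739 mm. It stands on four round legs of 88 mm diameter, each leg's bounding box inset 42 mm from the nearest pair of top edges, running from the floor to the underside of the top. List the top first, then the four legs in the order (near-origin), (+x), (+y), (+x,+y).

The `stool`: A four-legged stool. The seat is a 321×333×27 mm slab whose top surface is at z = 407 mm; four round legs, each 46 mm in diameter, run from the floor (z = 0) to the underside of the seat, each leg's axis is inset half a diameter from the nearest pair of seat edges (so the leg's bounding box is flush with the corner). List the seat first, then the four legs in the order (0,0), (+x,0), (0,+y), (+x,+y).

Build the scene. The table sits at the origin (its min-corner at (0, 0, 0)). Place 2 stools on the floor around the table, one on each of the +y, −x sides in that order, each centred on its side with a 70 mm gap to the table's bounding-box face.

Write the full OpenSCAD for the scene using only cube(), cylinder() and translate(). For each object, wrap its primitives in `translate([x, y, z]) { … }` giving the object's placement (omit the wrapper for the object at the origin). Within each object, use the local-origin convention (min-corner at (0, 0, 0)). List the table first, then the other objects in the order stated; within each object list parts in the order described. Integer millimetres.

translate([0, 0, 693]) cube([1365, 815, 46]);
translate([86, 86, 0]) cylinder(h = 693, r = 44);
translate([1279, 86, 0]) cylinder(h = 693, r = 44);
translate([86, 729, 0]) cylinder(h = 693, r = 44);
translate([1279, 729, 0]) cylinder(h = 693, r = 44);
translate([522, 885, 0]) {
  translate([0, 0, 380]) cube([321, 333, 27]);
  translate([23, 23, 0]) cylinder(h = 380, r = 23);
  translate([298, 23, 0]) cylinder(h = 380, r = 23);
  translate([23, 310, 0]) cylinder(h = 380, r = 23);
  translate([298, 310, 0]) cylinder(h = 380, r = 23);
}
translate([-391, 241, 0]) {
  translate([0, 0, 380]) cube([321, 333, 27]);
  translate([23, 23, 0]) cylinder(h = 380, r = 23);
  translate([298, 23, 0]) cylinder(h = 380, r = 23);
  translate([23, 310, 0]) cylinder(h = 380, r = 23);
  translate([298, 310, 0]) cylinder(h = 380, r = 23);
}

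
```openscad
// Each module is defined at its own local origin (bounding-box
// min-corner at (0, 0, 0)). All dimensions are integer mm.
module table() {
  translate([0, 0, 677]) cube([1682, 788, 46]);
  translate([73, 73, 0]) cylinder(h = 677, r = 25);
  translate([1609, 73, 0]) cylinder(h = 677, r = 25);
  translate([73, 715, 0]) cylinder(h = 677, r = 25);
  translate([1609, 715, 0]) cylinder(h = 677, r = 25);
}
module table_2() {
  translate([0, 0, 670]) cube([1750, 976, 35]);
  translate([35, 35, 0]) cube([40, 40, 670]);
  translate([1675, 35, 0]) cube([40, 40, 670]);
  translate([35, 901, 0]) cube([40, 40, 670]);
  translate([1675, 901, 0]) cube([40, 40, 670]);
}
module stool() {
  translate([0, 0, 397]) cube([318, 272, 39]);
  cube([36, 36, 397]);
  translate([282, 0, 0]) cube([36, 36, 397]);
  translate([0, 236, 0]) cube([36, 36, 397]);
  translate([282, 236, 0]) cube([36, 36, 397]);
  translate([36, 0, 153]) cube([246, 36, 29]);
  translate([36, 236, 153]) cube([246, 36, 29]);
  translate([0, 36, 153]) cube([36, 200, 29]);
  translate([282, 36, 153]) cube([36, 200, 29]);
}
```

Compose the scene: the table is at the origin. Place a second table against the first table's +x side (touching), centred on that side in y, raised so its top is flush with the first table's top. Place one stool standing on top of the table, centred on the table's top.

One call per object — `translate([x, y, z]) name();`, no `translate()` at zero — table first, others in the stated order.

table();
translate([1682, -94, 18]) table_2();
translate([682, 258, 723]) stool();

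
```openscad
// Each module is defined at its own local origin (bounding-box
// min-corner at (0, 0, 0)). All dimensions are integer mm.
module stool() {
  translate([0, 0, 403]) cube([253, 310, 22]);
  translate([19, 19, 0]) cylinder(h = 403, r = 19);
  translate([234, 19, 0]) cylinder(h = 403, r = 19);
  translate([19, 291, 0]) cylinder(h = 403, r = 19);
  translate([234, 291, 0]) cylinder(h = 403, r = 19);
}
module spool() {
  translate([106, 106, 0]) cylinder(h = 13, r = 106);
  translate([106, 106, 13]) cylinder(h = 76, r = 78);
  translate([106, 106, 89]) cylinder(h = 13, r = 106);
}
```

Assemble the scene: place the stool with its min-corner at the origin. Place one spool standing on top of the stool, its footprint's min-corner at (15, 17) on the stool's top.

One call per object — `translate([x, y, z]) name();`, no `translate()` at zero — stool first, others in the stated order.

stool();
translate([15, 17, 425]) spool();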